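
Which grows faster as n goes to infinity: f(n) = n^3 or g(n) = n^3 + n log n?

f(n) = n^3 and g(n) = n^3 + n log n are Theta of each other: the lower-order n log n term is o(n^3); both are Theta(n^3).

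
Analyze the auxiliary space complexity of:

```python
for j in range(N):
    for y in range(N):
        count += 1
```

Space complexity: O(1).
Only a constant amount of auxiliary storage is used; nothing grows with n.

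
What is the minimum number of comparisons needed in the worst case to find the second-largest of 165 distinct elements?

Lower bound: finding the max needs 165-1 comparisons. By the adversary weight-doubling argument, the max must personally win >= ceil(log_2(165)) = 8 comparisons; the 2nd-largest is among those 8 losers, needing 8-1 more comparisons. Total >= 165-1 + 8-1 = 171. A balanced knockout tournament achieves this.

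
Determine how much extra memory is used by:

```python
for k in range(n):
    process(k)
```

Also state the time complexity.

Space complexity: O(1).
Only a constant amount of auxiliary storage is used; nothing grows with n.
Time complexity: O(n).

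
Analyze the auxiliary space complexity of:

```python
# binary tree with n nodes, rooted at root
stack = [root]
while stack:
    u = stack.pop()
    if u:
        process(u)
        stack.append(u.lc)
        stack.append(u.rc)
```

Space complexity: O(n).
Auxiliary storage grows linearly with the input size n in the worst case.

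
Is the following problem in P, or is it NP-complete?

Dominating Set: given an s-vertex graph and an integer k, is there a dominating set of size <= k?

This problem is NP-complete: reduces from Set Cover (with k part of the input).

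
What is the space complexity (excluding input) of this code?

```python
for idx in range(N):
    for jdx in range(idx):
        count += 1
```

Space complexity: O(1).
Only a constant amount of auxiliary storage is used; nothing grows with n.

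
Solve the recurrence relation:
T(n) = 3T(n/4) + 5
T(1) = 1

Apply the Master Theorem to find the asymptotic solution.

a=3, b=4, f(n)=5. log_4(3) = 0.7925. Case 1 of Master Theorem: T(n) = O(n^0.7925).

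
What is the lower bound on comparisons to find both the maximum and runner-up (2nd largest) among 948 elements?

Lower bound: finding the max needs 948-1 comparisons. By an adversary weight-doubling argument, the maximum element must personally win at least ceil(log_2(948)) = 10 comparisons in any correct algorithm. The 2nd largest is among those 10 direct losers, and distinguishing it requires 10-1 more comparisons. Total >= 948-1 + 10-1 = 956. A balanced tournament achieves this bound exactly.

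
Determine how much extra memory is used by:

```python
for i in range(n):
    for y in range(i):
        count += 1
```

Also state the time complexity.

Space complexity: O(1).
Only a constant amount of auxiliary storage is used; nothing grows with n.
Time complexity: O(n^2).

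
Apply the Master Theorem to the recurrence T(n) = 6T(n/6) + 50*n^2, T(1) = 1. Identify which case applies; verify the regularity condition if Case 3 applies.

a=6, b=6, f(n)=50*n^2.
log_6(6) = 1 < 2.
f(n) = Omega(n^(1+epsilon)) for some epsilon > 0, so Case 3 is the candidate.
Regularity: a*f(n/b) = 6*50*(n/6)^2 = (6/36)*50*n^2 <= c*f(n) with c = 6/36 < 1. Satisfied.
Case 3: T(n) = Theta(n^2).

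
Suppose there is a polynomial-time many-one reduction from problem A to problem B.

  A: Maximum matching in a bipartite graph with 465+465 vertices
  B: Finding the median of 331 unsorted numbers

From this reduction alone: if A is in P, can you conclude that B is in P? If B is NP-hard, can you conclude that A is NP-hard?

A poly-time reduction A <=_p B transfers tractability DOWN (B easy => A easy) and hardness UP (A hard => B hard), not the reverse.
From A in P, the reduction alone does NOT give B in P: any problem in P trivially reduces to SAT, yet SAT is not known to be in P.
From B NP-hard, the reduction alone does NOT give A NP-hard: again, easy problems reduce to hard ones.
(Here in fact A is P and B is P.)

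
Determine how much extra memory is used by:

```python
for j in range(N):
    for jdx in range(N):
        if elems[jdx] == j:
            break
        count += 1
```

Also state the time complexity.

Space complexity: O(1).
Only a constant amount of auxiliary storage is used; nothing grows with n.
Time complexity: O(n^2).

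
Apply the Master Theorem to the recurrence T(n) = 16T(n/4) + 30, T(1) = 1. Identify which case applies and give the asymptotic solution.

a=16, b=4, f(n)=30.
log_4(16) = 2 > 0.
Since f(n) = O(n^0) is polynomially smaller than n^2, Case 1 applies.
T(n) = Theta(n^2).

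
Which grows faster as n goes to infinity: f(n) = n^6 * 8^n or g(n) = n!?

g(n) = n! grows faster: by Stirling n! ~ (n/e)^n sqrt(2*pi*n); (n/e)^n eventually dominates n^6 * 8^n.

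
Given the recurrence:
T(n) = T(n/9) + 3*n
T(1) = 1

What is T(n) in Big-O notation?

Geometric series: 3*n*(1 + 1/9 + 1/9^2 + ...) = O(n). T(n) = O(n).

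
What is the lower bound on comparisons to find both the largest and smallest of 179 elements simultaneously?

Pair elements first (floor(179/2) comparisons), then find max among winners and min among losers. Total: ceil(3*179/2) - 2 = 267 comparisons.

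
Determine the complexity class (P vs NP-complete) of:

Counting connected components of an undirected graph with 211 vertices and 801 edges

This problem is in P: BFS/DFS visits each vertex and edge once: O(V+E).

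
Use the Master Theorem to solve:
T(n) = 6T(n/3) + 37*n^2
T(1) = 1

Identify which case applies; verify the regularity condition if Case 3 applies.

a=6, b=3, f(n)=37*n^2.
log_3(6) = 1.631 < 2.
f(n) = Omega(n^(1.631+epsilon)) for some epsilon > 0, so Case 3 is the candidate.
Regularity: a*f(n/b) = 6*37*(n/3)^2 = (6/9)*37*n^2 <= c*f(n) with c = 6/9 < 1. Satisfied.
Case 3: T(n) = Theta(n^2).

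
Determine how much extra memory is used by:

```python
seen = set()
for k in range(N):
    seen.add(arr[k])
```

Space complexity: O(n).
Auxiliary storage grows linearly with the input size n in the worst case.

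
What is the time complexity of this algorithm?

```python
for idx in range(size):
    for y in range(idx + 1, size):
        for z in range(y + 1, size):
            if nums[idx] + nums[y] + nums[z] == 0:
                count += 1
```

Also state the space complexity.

Time complexity: O(n^3).
Space complexity: O(1).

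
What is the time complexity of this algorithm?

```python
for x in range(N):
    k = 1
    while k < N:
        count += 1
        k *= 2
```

Time complexity: O(n log n).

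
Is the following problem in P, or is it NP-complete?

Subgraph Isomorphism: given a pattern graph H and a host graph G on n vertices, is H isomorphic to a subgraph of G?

This problem is NP-complete: generalizes Clique and Hamiltonian Path (pattern size is part of the input).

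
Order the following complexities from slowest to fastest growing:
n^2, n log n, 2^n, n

Ordered by growth rate: n < n log n < n^2 < 2^n.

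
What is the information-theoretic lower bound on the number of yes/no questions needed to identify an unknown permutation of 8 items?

There are 8! = 40320 permutations. Each yes/no question gives at most 1 bit, so at least ceil(log_2(40320)) = 16 questions are needed.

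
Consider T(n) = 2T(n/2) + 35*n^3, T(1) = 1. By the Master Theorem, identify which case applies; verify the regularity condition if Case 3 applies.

a=2, b=2, f(n)=35*n^3.
log_2(2) = 1 < 3.
f(n) = Omega(n^(1+epsilon)) for some epsilon > 0, so Case 3 is the candidate.
Regularity: a*f(n/b) = 2*35*(n/2)^3 = (2/8)*35*n^3 <= c*f(n) with c = 2/8 < 1. Satisfied.
Case 3: T(n) = Theta(n^3).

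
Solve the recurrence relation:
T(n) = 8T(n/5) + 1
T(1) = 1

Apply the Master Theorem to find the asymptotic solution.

a=8, b=5, f(n)=1. log_5(8) = 1.292. Case 1 of Master Theorem: T(n) = O(n^1.292).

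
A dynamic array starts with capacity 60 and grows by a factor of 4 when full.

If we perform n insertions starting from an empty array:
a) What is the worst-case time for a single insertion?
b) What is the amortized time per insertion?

(a) Worst-case single insertion: O(n) -- when the array is full at capacity c, the resize copies all c elements, and c can be Theta(n).
(b) Resizes happen at sizes 60, 240, 960, ... Total copy cost for n insertions: 60 + 240 + ... = O(n) (geometric series with ratio 1/4). Amortized cost per insertion: O(n)/n = O(1).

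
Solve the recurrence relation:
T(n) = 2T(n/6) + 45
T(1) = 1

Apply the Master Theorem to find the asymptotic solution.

a=2, b=6, f(n)=45. log_6(2) = 0.3869. Case 1 of Master Theorem: T(n) = O(n^0.3869).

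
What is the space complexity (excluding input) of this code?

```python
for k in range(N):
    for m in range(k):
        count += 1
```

Space complexity: O(1).
Only a constant amount of auxiliary storage is used; nothing grows with n.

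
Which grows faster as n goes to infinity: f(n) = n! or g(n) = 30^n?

f(n) = n! grows faster: n!/30^n -> infinity by Stirling.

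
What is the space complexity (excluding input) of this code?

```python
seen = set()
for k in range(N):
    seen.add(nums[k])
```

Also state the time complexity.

Space complexity: O(n).
Auxiliary storage grows linearly with the input size n in the worst case.
Time complexity: O(n).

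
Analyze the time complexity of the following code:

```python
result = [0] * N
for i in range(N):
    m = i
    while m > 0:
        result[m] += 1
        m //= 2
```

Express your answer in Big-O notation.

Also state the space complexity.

Time complexity: O(n log n).
Space complexity: O(n).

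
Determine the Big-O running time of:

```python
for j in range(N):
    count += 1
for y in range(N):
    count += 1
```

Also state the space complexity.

Time complexity: O(n).
Space complexity: O(1).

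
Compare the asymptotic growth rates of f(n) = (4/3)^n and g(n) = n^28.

f(n) = (4/3)^n grows faster: (4/3)^n is exponential with base 4/3 > 1, dominating every polynomial.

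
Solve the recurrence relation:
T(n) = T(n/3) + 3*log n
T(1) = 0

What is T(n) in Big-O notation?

Each of the log_3(n) levels adds O(log n). T(n) = O(log^2 n).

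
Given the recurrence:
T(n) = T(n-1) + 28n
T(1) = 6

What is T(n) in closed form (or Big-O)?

Unrolling: T(n) = 6 + 28*(2 + 3 + ... + n) = 6 + 28*(n(n+1)/2 - 1) = O(n^2).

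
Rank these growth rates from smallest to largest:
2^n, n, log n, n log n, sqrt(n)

Ordered by growth rate: log n < sqrt(n) < n < n log n < 2^n.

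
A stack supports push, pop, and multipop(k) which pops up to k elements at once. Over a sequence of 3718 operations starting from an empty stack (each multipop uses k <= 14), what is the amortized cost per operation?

Each element is pushed exactly once and popped at most once (whether by pop or as part of a multipop). So the total number of individual pops over the whole sequence is at most the number of pushes, which is at most 3718. Total work <= 2 * 3718, hence O(1) amortized per operation.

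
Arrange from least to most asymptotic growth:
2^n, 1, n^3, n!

Ordered by growth rate: 1 < n^3 < 2^n < n!.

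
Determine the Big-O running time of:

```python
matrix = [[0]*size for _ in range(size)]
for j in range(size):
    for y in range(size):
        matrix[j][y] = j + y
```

Time complexity: O(n^2).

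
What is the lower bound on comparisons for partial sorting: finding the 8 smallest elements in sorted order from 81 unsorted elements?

Finding 8 smallest of 81 in sorted order: Omega(81) to identify the 8 smallest, plus Omega(8 log 8) to sort them. Total: Omega(n + k log k).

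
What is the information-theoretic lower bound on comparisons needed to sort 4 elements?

There are 4! = 24 possible orderings. Each comparison gives 1 bit. We need at least ceil(log_2(24)) = 5 comparisons.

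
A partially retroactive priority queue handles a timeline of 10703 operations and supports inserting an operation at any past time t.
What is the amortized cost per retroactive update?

Partially retroactive priority queues (Demaine-Iacono-Langerman) allow updates at past times with queries only at the present. With a balanced BST over the m = 10703 timeline events tracking bridges, each retroactive insert or delete is O(log m) amortized.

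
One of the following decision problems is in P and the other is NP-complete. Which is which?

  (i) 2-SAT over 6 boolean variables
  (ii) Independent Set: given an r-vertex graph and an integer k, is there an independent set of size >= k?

(i) is P: 2-SAT is solvable in linear time via implication-graph SCCs.
(ii) is NP-complete: complement of Clique (with k part of the input).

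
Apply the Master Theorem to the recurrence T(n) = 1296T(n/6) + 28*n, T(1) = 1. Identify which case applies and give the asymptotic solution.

a=1296, b=6, f(n)=28*n.
log_6(1296) = 4 > 1.
Since f(n) = O(n^1) is polynomially smaller than n^4, Case 1 applies.
T(n) = Theta(n^4).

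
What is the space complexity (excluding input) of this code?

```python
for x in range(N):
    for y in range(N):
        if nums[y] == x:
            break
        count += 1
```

Space complexity: O(1).
Only a constant amount of auxiliary storage is used; nothing grows with n.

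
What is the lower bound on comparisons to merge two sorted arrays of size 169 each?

To merge two sorted arrays of size 169, we need at least 337 comparisons in the worst case. An adversary can force every element to be compared.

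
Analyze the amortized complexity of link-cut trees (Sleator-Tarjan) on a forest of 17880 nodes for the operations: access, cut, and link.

Link-cut trees represent the forest using splay trees over preferred paths. With potential Phi = sum over nodes of log(size of virtual subtree), each access on 17880 nodes is O(log 17880) = O(log n) amortized by the splay-tree access lemma. Cut and link are O(1) plus one access.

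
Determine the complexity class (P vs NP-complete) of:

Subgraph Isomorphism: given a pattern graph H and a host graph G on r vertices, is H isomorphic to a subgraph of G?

This problem is NP-complete: generalizes Clique and Hamiltonian Path (pattern size is part of the input).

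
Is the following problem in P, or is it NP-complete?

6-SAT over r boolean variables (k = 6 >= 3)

This problem is NP-complete: 3-SAT is NP-complete (Cook-Levin); k-SAT for k>=3 reduces from 3-SAT.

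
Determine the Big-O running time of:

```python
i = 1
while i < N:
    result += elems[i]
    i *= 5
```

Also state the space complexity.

Time complexity: O(log n).
Space complexity: O(1).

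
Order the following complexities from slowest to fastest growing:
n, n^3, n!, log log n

Ordered by growth rate: log log n < n < n^3 < n!.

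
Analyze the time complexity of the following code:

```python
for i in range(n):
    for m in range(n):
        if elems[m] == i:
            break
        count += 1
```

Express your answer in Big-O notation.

Time complexity: O(n^2).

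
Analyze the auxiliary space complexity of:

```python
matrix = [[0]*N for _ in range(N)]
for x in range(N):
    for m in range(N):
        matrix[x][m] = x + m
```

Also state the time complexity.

Space complexity: O(n^2).
A 2D structure of size n x n is allocated.
Time complexity: O(n^2).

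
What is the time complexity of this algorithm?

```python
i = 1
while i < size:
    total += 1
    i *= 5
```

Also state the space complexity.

Time complexity: O(log n).
Space complexity: O(1).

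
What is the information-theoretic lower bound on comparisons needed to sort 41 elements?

There are 41! = 33452526613163807108170062053440751665152000000000 possible orderings. Each comparison gives 1 bit. We need at least ceil(log_2(33452526613163807108170062053440751665152000000000)) = 165 comparisons.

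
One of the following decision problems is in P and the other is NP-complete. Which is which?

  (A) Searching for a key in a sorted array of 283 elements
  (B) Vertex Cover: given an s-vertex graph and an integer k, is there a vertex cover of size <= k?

(A) is P: binary search runs in O(log n).
(B) is NP-complete: one of Karp's 21 NP-complete problems (with k part of the input; for any fixed constant k it is in P).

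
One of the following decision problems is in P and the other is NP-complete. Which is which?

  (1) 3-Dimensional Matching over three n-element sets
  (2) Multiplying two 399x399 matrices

(1) is NP-complete: one of Karp's 21 NP-complete problems.
(2) is P: the schoolbook algorithm runs in O(n^3).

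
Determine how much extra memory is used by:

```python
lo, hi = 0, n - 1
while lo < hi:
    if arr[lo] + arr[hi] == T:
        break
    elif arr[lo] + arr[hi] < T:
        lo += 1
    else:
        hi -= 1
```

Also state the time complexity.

Space complexity: O(1).
Only a constant amount of auxiliary storage is used; nothing grows with n.
Time complexity: O(n).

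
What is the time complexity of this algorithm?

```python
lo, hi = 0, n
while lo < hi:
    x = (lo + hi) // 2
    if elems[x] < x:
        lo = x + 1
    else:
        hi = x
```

Time complexity: O(log n).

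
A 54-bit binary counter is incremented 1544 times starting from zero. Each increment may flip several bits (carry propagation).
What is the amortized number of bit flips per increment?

Bit i flips on every 2^i-th increment, so over 1544 increments bit i flips floor(1544/2^i) times. Summing over i: total flips < 2 * 1544. Amortized: < 2 = O(1) per increment.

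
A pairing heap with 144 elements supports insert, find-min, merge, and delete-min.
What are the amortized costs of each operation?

Pairing heaps are self-adjusting heap-ordered trees. Insert and merge link two roots: O(1). Find-min reads the root: O(1). Delete-min removes the root, then pairs children in two passes; amortized cost is O(log 144) = O(log n).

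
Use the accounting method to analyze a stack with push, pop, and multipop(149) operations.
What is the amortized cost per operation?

Assign 2 credits per push (1 for the push, 1 saved for a future pop). Each pop or element popped by multipop(149) uses 1 saved credit. Total credits never go negative, so amortized cost is O(1).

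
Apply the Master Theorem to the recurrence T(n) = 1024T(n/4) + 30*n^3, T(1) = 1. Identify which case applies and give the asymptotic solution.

a=1024, b=4, f(n)=30*n^3.
log_4(1024) = 5 > 3.
Since f(n) = O(n^3) is polynomially smaller than n^5, Case 1 applies.
T(n) = Theta(n^5).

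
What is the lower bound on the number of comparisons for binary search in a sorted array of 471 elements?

With 471 possible positions, we need at least ceil(log_2(471)) = 9 comparisons. Each comparison splits the remaining candidates by at most half.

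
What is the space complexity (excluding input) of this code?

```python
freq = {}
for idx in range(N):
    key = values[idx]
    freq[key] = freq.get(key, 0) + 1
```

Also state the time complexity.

Space complexity: O(n).
Auxiliary storage grows linearly with the input size n in the worst case.
Time complexity: O(n).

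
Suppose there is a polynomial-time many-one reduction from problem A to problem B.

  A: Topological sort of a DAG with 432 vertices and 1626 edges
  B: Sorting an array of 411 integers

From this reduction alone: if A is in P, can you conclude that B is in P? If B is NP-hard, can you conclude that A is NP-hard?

A poly-time reduction A <=_p B transfers tractability DOWN (B easy => A easy) and hardness UP (A hard => B hard), not the reverse.
From A in P, the reduction alone does NOT give B in P: any problem in P trivially reduces to SAT, yet SAT is not known to be in P.
From B NP-hard, the reduction alone does NOT give A NP-hard: again, easy problems reduce to hard ones.
(Here in fact A is P and B is P.)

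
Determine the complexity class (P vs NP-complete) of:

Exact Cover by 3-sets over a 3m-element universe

This problem is NP-complete: one of Karp's 21 NP-complete problems.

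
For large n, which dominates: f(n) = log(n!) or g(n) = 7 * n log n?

f(n) = log(n!) and g(n) = 7 * n log n are Theta of each other: Stirling: log(n!) = n log n - n + O(log n) = Theta(n log n); the constant 7 doesn't change the Theta class.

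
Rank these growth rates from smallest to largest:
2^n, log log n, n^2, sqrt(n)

Ordered by growth rate: log log n < sqrt(n) < n^2 < 2^n.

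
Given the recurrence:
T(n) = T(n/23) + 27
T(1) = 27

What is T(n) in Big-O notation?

Each step divides n by 23 and adds 27. After log_23(n) steps, T(n) = O(log n).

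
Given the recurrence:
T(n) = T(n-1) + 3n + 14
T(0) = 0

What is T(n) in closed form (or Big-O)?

Dominant term in sum is 3*sum(i, i=1..n) = 3*n*(n+1)/2 = O(n^2).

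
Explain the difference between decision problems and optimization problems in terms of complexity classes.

Decision problems have yes/no answers and are classified into P, NP, etc. Optimization problems seek the best solution. Every optimization problem has a corresponding decision version. If the decision version is NP-complete, the optimization version is NP-hard.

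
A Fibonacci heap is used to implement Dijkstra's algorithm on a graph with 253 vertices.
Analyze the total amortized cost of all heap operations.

Dijkstra performs 253 insert, 253 extract-min, and at most E decrease-key operations. With Fibonacci heap: insert O(1) amortized, extract-min O(log n) amortized, decrease-key O(1) amortized. Total with n = 253: O(n * 1 + n * log n + E * 1) = O(n log n + E).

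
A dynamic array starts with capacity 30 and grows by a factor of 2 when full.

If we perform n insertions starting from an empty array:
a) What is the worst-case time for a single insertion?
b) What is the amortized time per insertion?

(a) Worst-case single insertion: O(n) -- when the array is full at capacity c, the resize copies all c elements, and c can be Theta(n).
(b) Resizes happen at sizes 30, 60, 120, ... Total copy cost for n insertions: 30 + 60 + ... = O(n) (geometric series with ratio 1/2). Amortized cost per insertion: O(n)/n = O(1).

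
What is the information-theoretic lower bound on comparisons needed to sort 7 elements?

There are 7! = 5040 possible orderings. Each comparison gives 1 bit. We need at least ceil(log_2(5040)) = 13 comparisons.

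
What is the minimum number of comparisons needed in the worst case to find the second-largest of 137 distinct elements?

Lower bound: finding the max needs 137-1 comparisons. By the adversary weight-doubling argument, the max must personally win >= ceil(log_2(137)) = 8 comparisons; the 2nd-largest is among those 8 losers, needing 8-1 more comparisons. Total >= 137-1 + 8-1 = 143. A balanced knockout tournament achieves this.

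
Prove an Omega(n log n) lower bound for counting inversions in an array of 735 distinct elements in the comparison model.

Decision-tree argument: at any leaf, the comparisons made (with transitivity) must totally order all 735 elements -- otherwise some pair (i,j) is unordered, and an adversary can present two inputs agreeing on every comparison made but with that pair flipped, changing the inversion count by 1, so the leaf's output is wrong on one of them. Hence the tree has >= 735! leaves and height >= log_2(735!) = Omega(n log n). Modified merge sort achieves O(n log n).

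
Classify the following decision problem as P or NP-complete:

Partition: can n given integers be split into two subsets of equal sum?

This problem is NP-complete: Subset Sum reduces to it (one of Karp's 21 NP-complete problems).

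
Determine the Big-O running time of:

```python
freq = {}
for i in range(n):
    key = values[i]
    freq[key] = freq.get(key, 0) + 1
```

Time complexity: O(n).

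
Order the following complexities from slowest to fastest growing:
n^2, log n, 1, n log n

Ordered by growth rate: 1 < log n < n log n < n^2.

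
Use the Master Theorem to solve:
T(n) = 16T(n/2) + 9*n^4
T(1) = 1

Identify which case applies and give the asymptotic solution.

a=16, b=2, f(n)=9*n^4.
log_2(16) = 4, so n^(log_b(a)) = n^4.
f(n) = Theta(n^4), so Case 2 applies.
T(n) = Theta(n^4 log n).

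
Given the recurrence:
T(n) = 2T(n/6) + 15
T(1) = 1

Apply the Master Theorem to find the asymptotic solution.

a=2, b=6, f(n)=15. log_6(2) = 0.3869. Case 1 of Master Theorem: T(n) = O(n^0.3869).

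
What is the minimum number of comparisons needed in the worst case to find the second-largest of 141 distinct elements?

Lower bound: finding the max needs 141-1 comparisons. By the adversary weight-doubling argument, the max must personally win >= ceil(log_2(141)) = 8 comparisons; the 2nd-largest is among those 8 losers, needing 8-1 more comparisons. Total >= 141-1 + 8-1 = 147. A balanced knockout tournament achieves this.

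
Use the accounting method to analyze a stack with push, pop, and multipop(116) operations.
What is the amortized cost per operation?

Assign 2 credits per push (1 for the push, 1 saved for a future pop). Each pop or element popped by multipop(116) uses 1 saved credit. Total credits never go negative, so amortized cost is O(1).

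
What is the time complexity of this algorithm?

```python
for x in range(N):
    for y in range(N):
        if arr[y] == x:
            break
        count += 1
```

Time complexity: O(n^2).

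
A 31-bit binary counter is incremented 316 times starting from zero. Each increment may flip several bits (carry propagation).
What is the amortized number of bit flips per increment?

Bit i flips on every 2^i-th increment, so over 316 increments bit i flips floor(316/2^i) times. Summing over i: total flips < 2 * 316. Amortized: < 2 = O(1) per increment.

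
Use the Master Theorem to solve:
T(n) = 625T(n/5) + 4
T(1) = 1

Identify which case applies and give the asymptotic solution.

a=625, b=5, f(n)=4.
log_5(625) = 4 > 0.
Since f(n) = O(n^0) is polynomially smaller than n^4, Case 1 applies.
T(n) = Theta(n^4).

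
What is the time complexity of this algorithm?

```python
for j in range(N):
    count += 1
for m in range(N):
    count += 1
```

Time complexity: O(n).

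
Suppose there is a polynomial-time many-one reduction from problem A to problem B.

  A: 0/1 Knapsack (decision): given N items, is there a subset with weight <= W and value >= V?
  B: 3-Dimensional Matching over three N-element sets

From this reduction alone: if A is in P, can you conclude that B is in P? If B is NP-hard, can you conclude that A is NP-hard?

A poly-time reduction A <=_p B transfers tractability DOWN (B easy => A easy) and hardness UP (A hard => B hard), not the reverse.
From A in P, the reduction alone does NOT give B in P: any problem in P trivially reduces to SAT, yet SAT is not known to be in P.
From B NP-hard, the reduction alone does NOT give A NP-hard: again, easy problems reduce to hard ones.
(Here in fact A is NP-complete and B is NP-complete.)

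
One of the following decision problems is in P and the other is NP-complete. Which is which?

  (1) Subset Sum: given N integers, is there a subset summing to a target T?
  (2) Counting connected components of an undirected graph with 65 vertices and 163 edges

(1) is NP-complete: one of Karp's 21 NP-complete problems.
(2) is P: BFS/DFS visits each vertex and edge once: O(V+E).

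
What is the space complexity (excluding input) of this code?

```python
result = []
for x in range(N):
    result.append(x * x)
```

Space complexity: O(n).
Auxiliary storage grows linearly with the input size n in the worst case.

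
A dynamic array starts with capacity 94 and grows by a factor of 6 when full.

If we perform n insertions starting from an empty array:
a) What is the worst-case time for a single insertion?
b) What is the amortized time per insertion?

(a) Worst-case single insertion: O(n) -- when the array is full at capacity c, the resize copies all c elements, and c can be Theta(n).
(b) Resizes happen at sizes 94, 564, 3384, ... Total copy cost for n insertions: 94 + 564 + ... = O(n) (geometric series with ratio 1/6). Amortized cost per insertion: O(n)/n = O(1).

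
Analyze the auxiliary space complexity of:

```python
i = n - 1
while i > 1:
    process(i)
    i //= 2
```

Space complexity: O(1).
Only a constant amount of auxiliary storage is used; nothing grows with n.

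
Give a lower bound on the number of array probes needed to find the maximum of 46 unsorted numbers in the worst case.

Adversary: any unprobed cell could hold a value larger than everything seen so far. If fewer than 46 cells are probed, the adversary places the max in an unprobed cell. So all 46 cells must be examined; together with 46-1 comparisons this is tight.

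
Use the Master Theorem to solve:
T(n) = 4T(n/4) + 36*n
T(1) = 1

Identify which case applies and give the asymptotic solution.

a=4, b=4, f(n)=36*n.
log_4(4) = 1, so n^(log_b(a)) = n.
f(n) = Theta(n), so Case 2 applies.
T(n) = Theta(n log n).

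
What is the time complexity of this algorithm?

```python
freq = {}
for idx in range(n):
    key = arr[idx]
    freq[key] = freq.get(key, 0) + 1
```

Time complexity: O(n).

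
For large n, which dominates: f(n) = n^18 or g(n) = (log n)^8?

f(n) = n^18 grows faster: any positive polynomial dominates any polylog.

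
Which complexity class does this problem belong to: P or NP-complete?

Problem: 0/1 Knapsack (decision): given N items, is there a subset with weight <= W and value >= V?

This problem is NP-complete: reduces from Subset Sum.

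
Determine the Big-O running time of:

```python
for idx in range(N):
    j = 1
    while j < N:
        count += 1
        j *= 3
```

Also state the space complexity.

Time complexity: O(n log n).
Space complexity: O(1).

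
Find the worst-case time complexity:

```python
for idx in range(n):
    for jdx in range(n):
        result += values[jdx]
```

Time complexity: O(n^2).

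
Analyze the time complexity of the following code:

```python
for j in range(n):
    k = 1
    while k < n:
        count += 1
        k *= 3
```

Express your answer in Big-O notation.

Time complexity: O(n log n).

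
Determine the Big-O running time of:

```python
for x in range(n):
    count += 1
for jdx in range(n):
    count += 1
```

Time complexity: O(n).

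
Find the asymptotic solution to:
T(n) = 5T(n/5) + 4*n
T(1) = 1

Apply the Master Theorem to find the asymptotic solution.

a=5, b=5, f(n)=4*n. log_5(5) = 1. Case 2: T(n) = O(n log n).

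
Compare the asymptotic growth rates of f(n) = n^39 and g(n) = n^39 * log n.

g(n) = n^39 * log n grows faster: extra log n factor -> infinity.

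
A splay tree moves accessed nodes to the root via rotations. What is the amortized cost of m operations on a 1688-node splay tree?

Using a potential function Phi = sum of log(size of subtree) for each node, each splay operation has amortized cost O(log n) where n = 1688. Bad individual operations (O(n)) are offset by decreased potential.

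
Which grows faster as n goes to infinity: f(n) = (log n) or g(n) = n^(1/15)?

g(n) = n^(1/15) grows faster: any positive power of n dominates any polylog.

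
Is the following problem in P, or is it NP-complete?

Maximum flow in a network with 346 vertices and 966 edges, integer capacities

This problem is in P: Edmonds-Karp / push-relabel run in polynomial time.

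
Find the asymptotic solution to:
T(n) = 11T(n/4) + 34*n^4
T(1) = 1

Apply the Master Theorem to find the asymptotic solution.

a=11, b=4, f(n)=34*n^4. log_4(11) = 1.73 < 4. Case 3: T(n) = O(n^4).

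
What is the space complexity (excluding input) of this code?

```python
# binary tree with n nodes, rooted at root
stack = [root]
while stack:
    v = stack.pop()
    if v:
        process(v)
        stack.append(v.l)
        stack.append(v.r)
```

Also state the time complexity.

Space complexity: O(n).
Auxiliary storage grows linearly with the input size n in the worst case.
Time complexity: O(n).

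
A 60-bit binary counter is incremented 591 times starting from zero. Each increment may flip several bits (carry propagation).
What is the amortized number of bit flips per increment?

Bit i flips on every 2^i-th increment, so over 591 increments bit i flips floor(591/2^i) times. Summing over i: total flips < 2 * 591. Amortized: < 2 = O(1) per increment.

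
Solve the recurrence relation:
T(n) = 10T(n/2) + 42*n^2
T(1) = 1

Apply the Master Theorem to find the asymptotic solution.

a=10, b=2, f(n)=42*n^2. log_2(10) = 3.322. Case 1 of Master Theorem: T(n) = O(n^3.322).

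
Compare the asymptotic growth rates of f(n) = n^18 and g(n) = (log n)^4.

f(n) = n^18 grows faster: any positive polynomial dominates any polylog.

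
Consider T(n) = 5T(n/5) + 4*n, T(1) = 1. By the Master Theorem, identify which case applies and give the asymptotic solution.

a=5, b=5, f(n)=4*n.
log_5(5) = 1, so n^(log_b(a)) = n.
f(n) = Theta(n), so Case 2 applies.
T(n) = Theta(n log n).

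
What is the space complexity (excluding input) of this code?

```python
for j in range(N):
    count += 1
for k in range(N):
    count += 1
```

Space complexity: O(1).
Only a constant amount of auxiliary storage is used; nothing grows with n.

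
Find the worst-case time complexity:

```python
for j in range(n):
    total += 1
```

Time complexity: O(n).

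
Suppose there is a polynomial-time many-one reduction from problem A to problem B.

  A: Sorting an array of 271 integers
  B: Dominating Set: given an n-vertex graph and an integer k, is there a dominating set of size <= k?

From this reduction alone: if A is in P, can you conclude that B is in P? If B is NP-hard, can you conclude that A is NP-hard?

A poly-time reduction A <=_p B transfers tractability DOWN (B easy => A easy) and hardness UP (A hard => B hard), not the reverse.
From A in P, the reduction alone does NOT give B in P: any problem in P trivially reduces to SAT, yet SAT is not known to be in P.
From B NP-hard, the reduction alone does NOT give A NP-hard: again, easy problems reduce to hard ones.
(Here in fact A is P and B is NP-complete.)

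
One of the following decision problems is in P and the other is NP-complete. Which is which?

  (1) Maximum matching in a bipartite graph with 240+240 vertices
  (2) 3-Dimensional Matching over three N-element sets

(1) is P: Hopcroft-Karp runs in O(E sqrt(V)).
(2) is NP-complete: one of Karp's 21 NP-complete problems.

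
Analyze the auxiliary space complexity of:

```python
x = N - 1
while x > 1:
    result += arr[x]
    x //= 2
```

Space complexity: O(1).
Only a constant amount of auxiliary storage is used; nothing grows with n.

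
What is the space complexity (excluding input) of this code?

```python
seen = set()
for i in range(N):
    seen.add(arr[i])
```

Space complexity: O(n).
Auxiliary storage grows linearly with the input size n in the worst case.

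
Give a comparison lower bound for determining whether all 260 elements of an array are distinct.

In the algebraic decision-tree model, the YES region for element distinctness on 260 elements has 260! connected components (one per ordering). Ben-Or's theorem then gives a lower bound of Omega(log(n!)) = Omega(n log n).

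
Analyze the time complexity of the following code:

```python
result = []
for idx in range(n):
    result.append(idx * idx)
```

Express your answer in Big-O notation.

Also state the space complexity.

Time complexity: O(n).
Space complexity: O(n).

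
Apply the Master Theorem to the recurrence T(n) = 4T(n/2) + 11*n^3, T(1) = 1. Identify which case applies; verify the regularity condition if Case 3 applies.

a=4, b=2, f(n)=11*n^3.
log_2(4) = 2 < 3.
f(n) = Omega(n^(2+epsilon)) for some epsilon > 0, so Case 3 is the candidate.
Regularity: a*f(n/b) = 4*11*(n/2)^3 = (4/8)*11*n^3 <= c*f(n) with c = 4/8 < 1. Satisfied.
Case 3: T(n) = Theta(n^3).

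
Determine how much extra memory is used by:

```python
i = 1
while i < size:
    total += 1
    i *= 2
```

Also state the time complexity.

Space complexity: O(1).
Only a constant amount of auxiliary storage is used; nothing grows with n.
Time complexity: O(log n).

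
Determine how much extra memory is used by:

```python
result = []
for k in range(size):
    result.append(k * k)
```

Space complexity: O(n).
Auxiliary storage grows linearly with the input size n in the worst case.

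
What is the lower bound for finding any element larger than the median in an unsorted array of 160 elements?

To find an element larger than the median of 160 elements, we must see Omega(n) elements. Without seeing enough elements, an adversary can make any unseen element the median.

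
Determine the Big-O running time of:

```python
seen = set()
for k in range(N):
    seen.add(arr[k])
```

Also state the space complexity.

Time complexity: O(n).
Space complexity: O(n).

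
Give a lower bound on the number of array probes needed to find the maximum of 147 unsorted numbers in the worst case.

Adversary: any unprobed cell could hold a value larger than everything seen so far. If fewer than 147 cells are probed, the adversary places the max in an unprobed cell. So all 147 cells must be examined; together with 147-1 comparisons this is tight.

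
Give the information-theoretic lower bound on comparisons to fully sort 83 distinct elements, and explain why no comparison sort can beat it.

A comparison sort is a binary decision tree whose leaves are the 83! = 39455239697206586511897471180120610571436503407643446275224357528369751562996629334879591940103770870906880000000000000000000 possible output permutations. A binary tree with L leaves has height >= ceil(log_2(L)). So any comparison sort needs >= ceil(log_2(83!)) = 414 comparisons in the worst case.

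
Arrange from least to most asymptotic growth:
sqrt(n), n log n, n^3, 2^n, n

Ordered by growth rate: sqrt(n) < n < n log n < n^3 < 2^n.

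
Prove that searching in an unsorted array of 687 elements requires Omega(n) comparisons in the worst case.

An adversary can always place the target in the last position checked. Until all 687 positions are examined, the target might be in any unchecked position. Therefore 687 comparisons are necessary.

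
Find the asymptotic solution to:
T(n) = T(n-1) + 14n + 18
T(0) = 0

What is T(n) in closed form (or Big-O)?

Dominant term in sum is 14*sum(i, i=1..n) = 14*n*(n+1)/2 = O(n^2).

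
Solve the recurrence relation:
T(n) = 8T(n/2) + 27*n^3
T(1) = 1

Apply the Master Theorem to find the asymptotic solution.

a=8, b=2, f(n)=27*n^3. log_2(8) = 3. Case 2: T(n) = O(n^3 log n).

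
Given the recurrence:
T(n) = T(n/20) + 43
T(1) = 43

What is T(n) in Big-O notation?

Each step divides n by 20 and adds 43. After log_20(n) steps, T(n) = O(log n).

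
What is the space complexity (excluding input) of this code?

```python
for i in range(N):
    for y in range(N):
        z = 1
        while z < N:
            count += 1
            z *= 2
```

Space complexity: O(1).
Only a constant amount of auxiliary storage is used; nothing grows with n.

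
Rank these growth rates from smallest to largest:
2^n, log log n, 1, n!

Ordered by growth rate: 1 < log log n < 2^n < n!.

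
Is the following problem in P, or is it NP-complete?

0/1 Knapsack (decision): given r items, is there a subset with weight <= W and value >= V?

This problem is NP-complete: reduces from Subset Sum.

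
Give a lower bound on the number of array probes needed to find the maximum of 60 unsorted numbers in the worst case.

Adversary: any unprobed cell could hold a value larger than everything seen so far. If fewer than 60 cells are probed, the adversary places the max in an unprobed cell. So all 60 cells must be examined; together with 60-1 comparisons this is tight.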